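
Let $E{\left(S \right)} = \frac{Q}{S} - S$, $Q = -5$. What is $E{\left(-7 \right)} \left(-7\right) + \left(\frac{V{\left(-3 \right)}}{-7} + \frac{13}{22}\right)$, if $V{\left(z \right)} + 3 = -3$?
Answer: $- \frac{8093}{154} \approx -52.552$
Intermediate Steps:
$V{\left(z \right)} = -6$ ($V{\left(z \right)} = -3 - 3 = -6$)
$E{\left(S \right)} = - S - \frac{5}{S}$ ($E{\left(S \right)} = - \frac{5}{S} - S = - S - \frac{5}{S}$)
$E{\left(-7 \right)} \left(-7\right) + \left(\frac{V{\left(-3 \right)}}{-7} + \frac{13}{22}\right) = \left(\left(-1\right) \left(-7\right) - \frac{5}{-7}\right) \left(-7\right) + \left(- \frac{6}{-7} + \frac{13}{22}\right) = \left(7 - - \frac{5}{7}\right) \left(-7\right) + \left(\left(-6\right) \left(- \frac{1}{7}\right) + 13 \cdot \frac{1}{22}\right) = \left(7 + \frac{5}{7}\right) \left(-7\right) + \left(\frac{6}{7} + \frac{13}{22}\right) = \frac{54}{7} \left(-7\right) + \frac{223}{154} = -54 + \frac{223}{154} = - \frac{8093}{154}$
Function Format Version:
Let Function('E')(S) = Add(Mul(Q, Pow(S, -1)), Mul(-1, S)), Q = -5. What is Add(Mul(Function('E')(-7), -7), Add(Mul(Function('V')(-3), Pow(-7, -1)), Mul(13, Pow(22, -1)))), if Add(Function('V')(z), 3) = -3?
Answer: Rational(-8093, 154) ≈ -52.552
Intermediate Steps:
Function('V')(z) = -6 (Function('V')(z) = Add(-3, -3) = -6)
Function('E')(S) = Add(Mul(-1, S), Mul(-5, Pow(S, -1))) (Function('E')(S) = Add(Mul(-5, Pow(S, -1)), Mul(-1, S)) = Add(Mul(-1, S), Mul(-5, Pow(S, -1))))
Add(Mul(Function('E')(-7), -7), Add(Mul(Function('V')(-3), Pow(-7, -1)), Mul(13, Pow(22, -1)))) = Add(Mul(Add(Mul(-1, -7), Mul(-5, Pow(-7, -1))), -7), Add(Mul(-6, Pow(-7, -1)), Mul(13, Pow(22, -1)))) = Add(Mul(Add(7, Mul(-5, Rational(-1, 7))), -7), Add(Mul(-6, Rational(-1, 7)), Mul(13, Rational(1, 22)))) = Add(Mul(Add(7, Rational(5, 7)), -7), Add(Rational(6, 7), Rational(13, 22))) = Add(Mul(Rational(54, 7), -7), Rational(223, 154)) = Add(-54, Rational(223, 154)) = Rational(-8093, 154)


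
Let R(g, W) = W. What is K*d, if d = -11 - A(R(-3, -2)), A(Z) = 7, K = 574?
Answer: -10332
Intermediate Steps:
d = -18 (d = -11 - 1*7 = -11 - 7 = -18)
K*d = 574*(-18) = -10332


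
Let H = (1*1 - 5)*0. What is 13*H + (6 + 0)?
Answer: 6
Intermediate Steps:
H = 0 (H = (1 - 5)*0 = -4*0 = 0)
13*H + (6 + 0) = 13*0 + (6 + 0) = 0 + 6 = 6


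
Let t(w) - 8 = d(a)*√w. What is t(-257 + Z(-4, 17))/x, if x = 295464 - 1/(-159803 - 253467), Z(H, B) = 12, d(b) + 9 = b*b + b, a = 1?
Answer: 3306160/122106407281 - 20250230*I*√5/122106407281 ≈ 2.7076e-5 - 0.00037083*I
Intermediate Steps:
d(b) = -9 + b + b² (d(b) = -9 + (b*b + b) = -9 + (b² + b) = -9 + (b + b²) = -9 + b + b²)
t(w) = 8 - 7*√w (t(w) = 8 + (-9 + 1 + 1²)*√w = 8 + (-9 + 1 + 1)*√w = 8 - 7*√w)
x = 122106407281/413270 (x = 295464 - 1/(-413270) = 295464 - 1*(-1/413270) = 295464 + 1/413270 = 122106407281/413270 ≈ 2.9546e+5)
t(-257 + Z(-4, 17))/x = (8 - 7*√(-257 + 12))/(122106407281/413270) = (8 - 49*I*√5)*(413270/122106407281) = 3306160/122106407281 - 20250230*I*√5/122106407281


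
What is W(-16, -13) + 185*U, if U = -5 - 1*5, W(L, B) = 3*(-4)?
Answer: -1862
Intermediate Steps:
W(L, B) = -12
U = -10 (U = -5 - 5 = -10)
W(-16, -13) + 185*U = -12 + 185*(-10) = -12 - 1850 = -1862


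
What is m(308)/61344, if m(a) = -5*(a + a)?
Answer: -385/7668 ≈ -0.050209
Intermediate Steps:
m(a) = -10*a
m(308)/61344 = -10*308/61344 = -3080*1/61344 = -385/7668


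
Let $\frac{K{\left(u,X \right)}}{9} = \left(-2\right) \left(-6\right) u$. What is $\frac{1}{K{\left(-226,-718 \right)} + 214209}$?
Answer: $\frac{1}{189801} \approx 5.2687 \cdot 10^{-6}$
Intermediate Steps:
$K{\left(u,X \right)} = 108 u$ ($K{\left(u,X \right)} = 9 \left(-2\right) \left(-6\right) u = 9 \cdot 12 u = 108 u$)
$\frac{1}{K{\left(-226,-718 \right)} + 214209} = \frac{1}{108 \left(-226\right) + 214209} = \frac{1}{-24408 + 214209} = \frac{1}{189801}$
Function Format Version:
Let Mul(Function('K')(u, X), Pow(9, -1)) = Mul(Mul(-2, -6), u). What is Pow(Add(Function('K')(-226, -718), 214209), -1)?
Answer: Rational(1, 189801) ≈ 5.2687e-6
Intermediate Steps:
Function('K')(u, X) = Mul(108, u) (Function('K')(u, X) = Mul(9, Mul(Mul(-2, -6), u)) = Mul(9, Mul(12, u)) = Mul(108, u))
Pow(Add(Function('K')(-226, -718), 214209), -1) = Pow(Add(Mul(108, -226), 214209), -1) = Pow(Add(-24408, 214209), -1) = Pow(189801, -1) = Rational(1, 189801)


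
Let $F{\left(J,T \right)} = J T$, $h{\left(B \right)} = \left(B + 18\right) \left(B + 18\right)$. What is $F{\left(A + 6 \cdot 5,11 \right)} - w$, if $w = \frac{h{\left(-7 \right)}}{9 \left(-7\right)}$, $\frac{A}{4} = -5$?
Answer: $\frac{7051}{63} \approx 111.92$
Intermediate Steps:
$A = -20$ ($A = 4 \left(-5\right) = -20$)
$h{\left(B \right)} = \left(18 + B\right)^{2}$ ($h{\left(B \right)} = \left(18 + B\right) \left(18 + B\right) = \left(18 + B\right)^{2}$)
$w = - \frac{121}{63}$ ($w = \frac{\left(18 - 7\right)^{2}}{9 \left(-7\right)} = \frac{11^{2}}{-63} = 121 \left(- \frac{1}{63}\right) = - \frac{121}{63} \approx -1.9206$)
$F{\left(A + 6 \cdot 5,11 \right)} - w = \left(-20 + 6 \cdot 5\right) 11 - - \frac{121}{63} = \left(-20 + 30\right) 11 + \frac{121}{63} = 10 \cdot 11 + \frac{121}{63} = 110 + \frac{121}{63} = \frac{7051}{63}$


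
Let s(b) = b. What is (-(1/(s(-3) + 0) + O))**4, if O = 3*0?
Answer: 1/81 ≈ 0.012346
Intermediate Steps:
O = 0
(-(1/(s(-3) + 0) + O))**4 = (-(1/(-3 + 0) + 0))**4 = (-(1/(-3) + 0))**4 = (-(-1/3 + 0))**4 = (-1*(-1/3))**4 = (1/3)**4 = 1/81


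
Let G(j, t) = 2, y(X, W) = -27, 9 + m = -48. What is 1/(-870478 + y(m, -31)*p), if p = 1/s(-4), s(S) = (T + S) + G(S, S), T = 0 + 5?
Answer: -1/870487 ≈ -1.1488e-6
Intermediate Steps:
m = -57 (m = -9 - 48 = -57)
T = 5
s(S) = 7 + S (s(S) = (5 + S) + 2 = 7 + S)
p = 1/3 (p = 1/(7 - 4) = 1/3 ≈ 0.33333)
1/(-870478 + y(m, -31)*p) = 1/(-870478 - 27*1/3) = 1/(-870478 - 9) = 1/(-870487) = -1/870487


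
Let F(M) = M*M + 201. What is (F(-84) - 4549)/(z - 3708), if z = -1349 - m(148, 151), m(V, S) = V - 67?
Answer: -1354/2569 ≈ -0.52705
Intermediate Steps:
m(V, S) = -67 + V
F(M) = 201 + M² (F(M) = M² + 201 = 201 + M²)
z = -1430 (z = -1349 - (-67 + 148) = -1349 - 1*81 = -1349 - 81 = -1430)
(F(-84) - 4549)/(z - 3708) = ((201 + (-84)²) - 4549)/(-1430 - 3708) = ((201 + 7056) - 4549)/(-5138) = (7257 - 4549)*(-1/5138) = 2708*(-1/5138) = -1354/2569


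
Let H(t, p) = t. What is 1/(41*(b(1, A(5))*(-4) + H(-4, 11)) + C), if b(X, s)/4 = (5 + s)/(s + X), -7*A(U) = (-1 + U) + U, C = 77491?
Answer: 1/85855 ≈ 1.1648e-5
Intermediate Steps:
A(U) = ⅐ - 2*U/7 (A(U) = -((-1 + U) + U)/7 = -(-1 + 2*U)/7 = ⅐ - 2*U/7)
b(X, s) = 4*(5 + s)/(X + s) (b(X, s) = 4*((5 + s)/(s + X)) = 4*((5 + s)/(X + s)) = 4*(5 + s)/(X + s))
1/(41*(b(1, A(5))*(-4) + H(-4, 11)) + C) = 1/(41*((4*(5 + (⅐ - 2/7*5))/(1 + (⅐ - 2/7*5)))*(-4) - 4) + 77491) = 1/(41*((4*(5 + (⅐ - 10/7))/(1 + (⅐ - 10/7)))*(-4) - 4) + 77491) = 1/(41*((4*(5 - 9/7)/(1 - 9/7))*(-4) - 4) + 77491) = 1/(41*((4*(26/7)/(-2/7))*(-4) - 4) + 77491) = 1/(41*((4*(-7/2)*(26/7))*(-4) - 4) + 77491) = 1/(41*(-52*(-4) - 4) + 77491) = 1/(41*(208 - 4) + 77491) = 1/(41*204 + 77491) = 1/(8364 + 77491) = 1/85855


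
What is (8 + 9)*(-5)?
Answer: -85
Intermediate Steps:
(8 + 9)*(-5) = 17*(-5) = -85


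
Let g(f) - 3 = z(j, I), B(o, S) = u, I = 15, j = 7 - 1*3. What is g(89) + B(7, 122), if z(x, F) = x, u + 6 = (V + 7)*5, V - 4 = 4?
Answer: 76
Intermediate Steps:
V = 8 (V = 4 + 4 = 8)
j = 4 (j = 7 - 3 = 4)
u = 69 (u = -6 + (8 + 7)*5 = -6 + 15*5 = -6 + 75 = 69)
B(o, S) = 69
g(f) = 7 (g(f) = 3 + 4 = 7)
g(89) + B(7, 122) = 7 + 69 = 76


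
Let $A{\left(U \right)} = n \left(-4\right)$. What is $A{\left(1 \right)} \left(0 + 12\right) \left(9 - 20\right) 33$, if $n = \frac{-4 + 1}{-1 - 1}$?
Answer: $26136$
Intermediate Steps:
$n = \frac{3}{2}$ ($n = - \frac{3}{-2} = \left(-3\right) \left(- \frac{1}{2}\right) = \frac{3}{2} \approx 1.5$)
$A{\left(U \right)} = -6$ ($A{\left(U \right)} = \frac{3}{2} \left(-4\right) = -6$)
$A{\left(1 \right)} \left(0 + 12\right) \left(9 - 20\right) 33 = - 6 \left(0 + 12\right) \left(9 - 20\right) 33 = - 6 \cdot 12 \left(-11\right) 33 = \left(-6\right) \left(-132\right) 33 = 792 \cdot 33 = 26136$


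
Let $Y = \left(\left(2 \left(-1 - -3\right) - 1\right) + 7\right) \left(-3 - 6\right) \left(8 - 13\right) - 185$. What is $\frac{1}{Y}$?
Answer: $\frac{1}{265} \approx 0.0037736$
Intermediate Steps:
$Y = 265$ ($Y = \left(\left(2 \left(-1 + 3\right) - 1\right) + 7\right) \left(\left(-9\right) \left(-5\right)\right) - 185 = \left(\left(2 \cdot 2 - 1\right) + 7\right) 45 - 185 = \left(\left(4 - 1\right) + 7\right) 45 - 185 = \left(3 + 7\right) 45 - 185 = 10 \cdot 45 - 185 = 450 - 185 = 265$)
$\frac{1}{Y} = \frac{1}{265}$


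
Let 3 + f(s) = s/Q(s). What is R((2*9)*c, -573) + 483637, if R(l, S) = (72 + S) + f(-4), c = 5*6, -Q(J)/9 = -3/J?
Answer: 13044607/27 ≈ 4.8313e+5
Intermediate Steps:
Q(J) = 27/J (Q(J) = -(-27)/J = 27/J)
c = 30
f(s) = -3 + s²/27 (f(s) = -3 + s/((27/s)) = -3 + s*(s/27) = -3 + s²/27)
R(l, S) = 1879/27 + S (R(l, S) = (72 + S) + (-3 + (1/27)*(-4)²) = (72 + S) + (-3 + (1/27)*16) = (72 + S) + (-3 + 16/27) = (72 + S) - 65/27 = 1879/27 + S)
R((2*9)*c, -573) + 483637 = (1879/27 - 573) + 483637 = -13592/27 + 483637 = 13044607/27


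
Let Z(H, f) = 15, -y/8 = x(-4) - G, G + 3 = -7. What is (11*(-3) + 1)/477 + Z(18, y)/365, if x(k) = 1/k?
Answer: -905/34821 ≈ -0.025990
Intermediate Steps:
G = -10 (G = -3 - 7 = -10)
y = -78 (y = -8*(1/(-4) - 1*(-10)) = -8*(-¼ + 10) = -8*39/4 = -78)
(11*(-3) + 1)/477 + Z(18, y)/365 = (11*(-3) + 1)/477 + 15/365 = (-33 + 1)*(1/477) + 15*(1/365) = -32*1/477 + 3/73 = -32/477 + 3/73 = -905/34821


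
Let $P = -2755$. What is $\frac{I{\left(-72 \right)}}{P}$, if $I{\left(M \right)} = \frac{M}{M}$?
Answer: $- \frac{1}{2755} \approx -0.00036298$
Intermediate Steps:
$I{\left(M \right)} = 1$
$\frac{I{\left(-72 \right)}}{P} = 1 \frac{1}{-2755} = 1 \left(- \frac{1}{2755}\right) = - \frac{1}{2755}$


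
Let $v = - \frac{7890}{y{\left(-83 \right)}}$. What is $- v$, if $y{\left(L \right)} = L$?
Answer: $- \frac{7890}{83} \approx -95.06$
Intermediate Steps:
$v = \frac{7890}{83}$ ($v = - \frac{7890}{-83} = \left(-7890\right) \left(- \frac{1}{83}\right) = \frac{7890}{83} \approx 95.06$)
$- v = \left(-1\right) \frac{7890}{83} = - \frac{7890}{83}$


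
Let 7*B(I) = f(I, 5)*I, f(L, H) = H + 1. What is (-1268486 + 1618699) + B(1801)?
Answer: 2462297/7 ≈ 3.5176e+5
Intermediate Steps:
f(L, H) = 1 + H
B(I) = 6*I/7 (B(I) = ((1 + 5)*I)/7 = (6*I)/7 = 6*I/7)
(-1268486 + 1618699) + B(1801) = (-1268486 + 1618699) + (6/7)*1801 = 350213 + 10806/7 = 2462297/7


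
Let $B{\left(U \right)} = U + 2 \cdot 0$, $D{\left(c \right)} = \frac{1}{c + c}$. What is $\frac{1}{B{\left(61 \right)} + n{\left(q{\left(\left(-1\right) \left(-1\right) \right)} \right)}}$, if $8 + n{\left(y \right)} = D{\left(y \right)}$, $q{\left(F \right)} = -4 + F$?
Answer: $\frac{6}{317} \approx 0.018927$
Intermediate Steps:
$D{\left(c \right)} = \frac{1}{2 c}$
$B{\left(U \right)} = U$ ($B{\left(U \right)} = U + 0 = U$)
$n{\left(y \right)} = -8 + \frac{1}{2 y}$
$\frac{1}{B{\left(61 \right)} + n{\left(q{\left(\left(-1\right) \left(-1\right) \right)} \right)}} = \frac{1}{61 - \left(8 - \frac{1}{2 \left(-4 - -1\right)}\right)} = \frac{1}{61 - \left(8 - \frac{1}{2 \left(-4 + 1\right)}\right)} = \frac{1}{61 - \left(8 - \frac{1}{2 \left(-3\right)}\right)} = \frac{1}{61 + \left(-8 + \frac{1}{2} \left(- \frac{1}{3}\right)\right)} = \frac{1}{61 - \frac{49}{6}} = \frac{1}{\frac{317}{6}} = \frac{6}{317}$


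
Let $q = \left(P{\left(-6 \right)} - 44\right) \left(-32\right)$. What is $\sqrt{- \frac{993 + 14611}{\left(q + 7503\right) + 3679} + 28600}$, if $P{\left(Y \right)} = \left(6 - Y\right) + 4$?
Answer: $\frac{\sqrt{115886798258}}{2013} \approx 169.11$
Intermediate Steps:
$P{\left(Y \right)} = 10 - Y$
$q = 896$ ($q = \left(\left(10 - -6\right) - 44\right) \left(-32\right) = \left(\left(10 + 6\right) - 44\right) \left(-32\right) = \left(16 - 44\right) \left(-32\right) = \left(-28\right) \left(-32\right) = 896$)
$\sqrt{- \frac{993 + 14611}{\left(q + 7503\right) + 3679} + 28600} = \sqrt{- \frac{993 + 14611}{\left(896 + 7503\right) + 3679} + 28600} = \sqrt{- \frac{15604}{8399 + 3679} + 28600} = \sqrt{- \frac{15604}{12078} + 28600} = \sqrt{\left(-1\right) \frac{7802}{6039} + 28600} = \sqrt{- \frac{7802}{6039} + 28600} = \sqrt{\frac{172707598}{6039}} = \frac{\sqrt{115886798258}}{2013}$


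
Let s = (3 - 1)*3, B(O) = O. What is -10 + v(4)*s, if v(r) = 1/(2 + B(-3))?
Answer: -16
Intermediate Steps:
v(r) = -1 (v(r) = 1/(2 - 3) = 1/(-1) = -1)
s = 6 (s = 2*3 = 6)
-10 + v(4)*s = -10 - 1*6 = -10 - 6 = -16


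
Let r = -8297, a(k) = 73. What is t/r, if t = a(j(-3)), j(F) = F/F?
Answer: -73/8297 ≈ -0.0087984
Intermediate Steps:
j(F) = 1
t = 73
t/r = 73/(-8297) = 73*(-1/8297) = -73/8297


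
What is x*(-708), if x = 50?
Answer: -35400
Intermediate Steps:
x*(-708) = 50*(-708) = -35400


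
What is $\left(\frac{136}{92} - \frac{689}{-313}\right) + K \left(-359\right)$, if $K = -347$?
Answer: $\frac{896827516}{7199} \approx 1.2458 \cdot 10^{5}$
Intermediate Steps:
$\left(\frac{136}{92} - \frac{689}{-313}\right) + K \left(-359\right) = \left(\frac{136}{92} - \frac{689}{-313}\right) - -124573 = \left(136 \cdot \frac{1}{92} - - \frac{689}{313}\right) + 124573 = \left(\frac{34}{23} + \frac{689}{313}\right) + 124573 = \frac{26489}{7199} + 124573 = \frac{896827516}{7199}$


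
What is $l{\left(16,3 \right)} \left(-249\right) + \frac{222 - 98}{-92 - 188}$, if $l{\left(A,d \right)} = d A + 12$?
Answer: $- \frac{1045831}{70} \approx -14940.0$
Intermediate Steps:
$l{\left(A,d \right)} = 12 + A d$ ($l{\left(A,d \right)} = A d + 12 = 12 + A d$)
$l{\left(16,3 \right)} \left(-249\right) + \frac{222 - 98}{-92 - 188} = \left(12 + 16 \cdot 3\right) \left(-249\right) + \frac{222 - 98}{-92 - 188} = \left(12 + 48\right) \left(-249\right) + \frac{124}{-280} = 60 \left(-249\right) + 124 \left(- \frac{1}{280}\right) = -14940 - \frac{31}{70} = - \frac{1045831}{70}$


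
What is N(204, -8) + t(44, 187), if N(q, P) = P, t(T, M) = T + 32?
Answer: 68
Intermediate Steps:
t(T, M) = 32 + T
N(204, -8) + t(44, 187) = -8 + (32 + 44) = -8 + 76 = 68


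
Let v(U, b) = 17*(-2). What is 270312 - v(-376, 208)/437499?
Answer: 118261229722/437499 ≈ 2.7031e+5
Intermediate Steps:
v(U, b) = -34
270312 - v(-376, 208)/437499 = 270312 - (-34)/437499 = 270312 - 1*(-34/437499) = 270312 + 34/437499 = 118261229722/437499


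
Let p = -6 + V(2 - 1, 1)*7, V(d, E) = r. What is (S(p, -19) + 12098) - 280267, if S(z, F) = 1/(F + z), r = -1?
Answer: -8581409/32 ≈ -2.6817e+5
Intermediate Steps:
V(d, E) = -1
p = -13 (p = -6 - 1*7 = -6 - 7 = -13)
(S(p, -19) + 12098) - 280267 = (1/(-19 - 13) + 12098) - 280267 = (1/(-32) + 12098) - 280267 = (-1/32 + 12098) - 280267 = 387135/32 - 280267 = -8581409/32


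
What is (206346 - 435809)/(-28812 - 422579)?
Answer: 229463/451391 ≈ 0.50835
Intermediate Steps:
(206346 - 435809)/(-28812 - 422579) = -229463/(-451391) = -229463*(-1/451391) = 229463/451391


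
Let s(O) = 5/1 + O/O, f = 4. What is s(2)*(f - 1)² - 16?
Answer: 38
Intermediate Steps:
s(O) = 6 (s(O) = 5*1 + 1 = 5 + 1 = 6)
s(2)*(f - 1)² - 16 = 6*(4 - 1)² - 16 = 6*3² - 16 = 6*9 - 16 = 54 - 16 = 38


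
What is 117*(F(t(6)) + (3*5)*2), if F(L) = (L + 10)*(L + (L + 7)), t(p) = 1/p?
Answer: 12233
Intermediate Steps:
F(L) = (7 + 2*L)*(10 + L) (F(L) = (10 + L)*(L + (7 + L)) = (10 + L)*(7 + 2*L) = (7 + 2*L)*(10 + L))
117*(F(t(6)) + (3*5)*2) = 117*((70 + 2*(1/6)² + 27/6) + (3*5)*2) = 117*((70 + 2*(⅙)² + 27*(⅙)) + 15*2) = 117*((70 + 2*(1/36) + 9/2) + 30) = 117*((70 + 1/18 + 9/2) + 30) = 117*(671/9 + 30) = 117*(941/9) = 12233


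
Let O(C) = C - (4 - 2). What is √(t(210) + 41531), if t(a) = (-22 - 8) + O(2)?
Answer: √41501 ≈ 203.72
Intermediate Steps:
O(C) = -2 + C (O(C) = C - 1*2 = C - 2 = -2 + C)
t(a) = -30 (t(a) = (-22 - 8) + (-2 + 2) = -30 + 0 = -30)
√(t(210) + 41531) = √(-30 + 41531) = √41501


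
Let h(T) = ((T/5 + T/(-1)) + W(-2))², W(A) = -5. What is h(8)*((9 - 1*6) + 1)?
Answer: 12996/25 ≈ 519.84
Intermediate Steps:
h(T) = (-5 - 4*T/5)² (h(T) = ((T/5 + T/(-1)) - 5)² = ((T*(⅕) + T*(-1)) - 5)² = ((T/5 - T) - 5)² = (-4*T/5 - 5)² = (-5 - 4*T/5)²)
h(8)*((9 - 1*6) + 1) = ((25 + 4*8)²/25)*((9 - 1*6) + 1) = ((25 + 32)²/25)*((9 - 6) + 1) = ((1/25)*57²)*(3 + 1) = ((1/25)*3249)*4 = (3249/25)*4 = 12996/25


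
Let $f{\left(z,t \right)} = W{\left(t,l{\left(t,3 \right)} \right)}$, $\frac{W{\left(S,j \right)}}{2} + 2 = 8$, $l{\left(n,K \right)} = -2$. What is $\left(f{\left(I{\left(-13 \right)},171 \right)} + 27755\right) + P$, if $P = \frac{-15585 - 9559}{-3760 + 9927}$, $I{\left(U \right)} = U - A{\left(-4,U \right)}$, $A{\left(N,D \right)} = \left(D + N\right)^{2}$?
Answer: $\frac{24459135}{881} \approx 27763.0$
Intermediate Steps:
$I{\left(U \right)} = U - \left(-4 + U\right)^{2}$ ($I{\left(U \right)} = U - \left(U - 4\right)^{2} = U - \left(-4 + U\right)^{2}$)
$W{\left(S,j \right)} = 12$ ($W{\left(S,j \right)} = -4 + 2 \cdot 8 = -4 + 16 = 12$)
$f{\left(z,t \right)} = 12$
$P = - \frac{3592}{881}$ ($P = - \frac{25144}{6167} = \left(-25144\right) \frac{1}{6167} = - \frac{3592}{881} \approx -4.0772$)
$\left(f{\left(I{\left(-13 \right)},171 \right)} + 27755\right) + P = \left(12 + 27755\right) - \frac{3592}{881} = 27767 - \frac{3592}{881} = \frac{24459135}{881}$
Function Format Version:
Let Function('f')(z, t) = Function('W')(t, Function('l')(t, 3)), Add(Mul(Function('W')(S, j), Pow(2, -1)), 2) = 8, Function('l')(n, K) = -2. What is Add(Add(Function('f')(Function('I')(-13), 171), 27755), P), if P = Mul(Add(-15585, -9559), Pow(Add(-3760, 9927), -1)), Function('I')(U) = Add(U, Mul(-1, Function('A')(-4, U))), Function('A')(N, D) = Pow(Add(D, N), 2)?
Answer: Rational(24459135, 881) ≈ 27763.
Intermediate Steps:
Function('I')(U) = Add(U, Mul(-1, Pow(Add(-4, U), 2))) (Function('I')(U) = Add(U, Mul(-1, Pow(Add(U, -4), 2))) = Add(U, Mul(-1, Pow(Add(-4, U), 2))))
Function('W')(S, j) = 12 (Function('W')(S, j) = Add(-4, Mul(2, 8)) = Add(-4, 16) = 12)
Function('f')(z, t) = 12
P = Rational(-3592, 881) (P = Mul(-25144, Pow(6167, -1)) = Mul(-25144, Rational(1, 6167)) = Rational(-3592, 881) ≈ -4.0772)
Add(Add(Function('f')(Function('I')(-13), 171), 27755), P) = Add(Add(12, 27755), Rational(-3592, 881)) = Add(27767, Rational(-3592, 881)) = Rational(24459135, 881)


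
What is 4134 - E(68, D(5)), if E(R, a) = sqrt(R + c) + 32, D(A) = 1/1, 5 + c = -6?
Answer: 4102 - sqrt(57) ≈ 4094.4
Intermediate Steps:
c = -11 (c = -5 - 6 = -11)
D(A) = 1
E(R, a) = 32 + sqrt(-11 + R) (E(R, a) = sqrt(R - 11) + 32 = sqrt(-11 + R) + 32 = 32 + sqrt(-11 + R))
4134 - E(68, D(5)) = 4134 - (32 + sqrt(-11 + 68)) = 4134 - (32 + sqrt(57)) = 4134 + (-32 - sqrt(57)) = 4102 - sqrt(57)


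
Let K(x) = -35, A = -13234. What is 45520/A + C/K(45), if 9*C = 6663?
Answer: -17086157/694785 ≈ -24.592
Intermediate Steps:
C = 2221/3 (C = (⅑)*6663 = 2221/3 ≈ 740.33)
45520/A + C/K(45) = 45520/(-13234) + (2221/3)/(-35) = 45520*(-1/13234) + (2221/3)*(-1/35) = -22760/6617 - 2221/105 = -17086157/694785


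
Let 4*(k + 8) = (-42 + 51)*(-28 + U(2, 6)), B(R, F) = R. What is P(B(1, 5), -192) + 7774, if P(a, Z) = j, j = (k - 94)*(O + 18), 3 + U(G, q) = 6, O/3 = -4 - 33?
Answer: 89965/4 ≈ 22491.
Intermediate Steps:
O = -111 (O = 3*(-4 - 33) = 3*(-37) = -111)
U(G, q) = 3 (U(G, q) = -3 + 6 = 3)
k = -257/4 (k = -8 + ((-42 + 51)*(-28 + 3))/4 = -8 + (9*(-25))/4 = -8 + (¼)*(-225) = -8 - 225/4 = -257/4 ≈ -64.250)
j = 58869/4 (j = (-257/4 - 94)*(-111 + 18) = -633/4*(-93) = 58869/4 ≈ 14717.)
P(a, Z) = 58869/4
P(B(1, 5), -192) + 7774 = 58869/4 + 7774 = 89965/4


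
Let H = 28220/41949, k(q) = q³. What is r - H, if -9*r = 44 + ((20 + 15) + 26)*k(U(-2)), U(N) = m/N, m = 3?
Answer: 1936745/111864 ≈ 17.313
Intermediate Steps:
U(N) = 3/N
H = 28220/41949 (H = 28220*(1/41949) = 28220/41949 ≈ 0.67272)
r = 1295/72 (r = -(44 + ((20 + 15) + 26)*(3/(-2))³)/9 = -(44 + (35 + 26)*(3*(-½))³)/9 = -(44 + 61*(-3/2)³)/9 = -(44 + 61*(-27/8))/9 = -(44 - 1647/8)/9 = -⅑*(-1295/8) = 1295/72 ≈ 17.986)
r - H = 1295/72 - 1*28220/41949 = 1295/72 - 28220/41949 = 1936745/111864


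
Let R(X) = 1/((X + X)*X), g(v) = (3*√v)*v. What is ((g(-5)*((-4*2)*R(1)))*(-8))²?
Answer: -1152000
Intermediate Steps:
g(v) = 3*v^(3/2)
R(X) = 1/(2*X²) (R(X) = 1/(((2*X))*X) = (1/(2*X))/X = 1/(2*X²))
((g(-5)*((-4*2)*R(1)))*(-8))² = (((3*(-5)^(3/2))*((-4*2)*((½)/1²)))*(-8))² = (((3*(-5*I*√5))*(-4))*(-8))² = (((-15*I*√5)*(-8*½))*(-8))² = ((-15*I*√5*(-4))*(-8))² = ((60*I*√5)*(-8))² = (-480*I*√5)² = -1152000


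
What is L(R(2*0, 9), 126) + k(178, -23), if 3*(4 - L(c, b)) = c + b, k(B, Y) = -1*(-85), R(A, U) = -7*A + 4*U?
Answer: 35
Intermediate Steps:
k(B, Y) = 85
L(c, b) = 4 - b/3 - c/3 (L(c, b) = 4 - (c + b)/3 = 4 - (b + c)/3 = 4 + (-b/3 - c/3) = 4 - b/3 - c/3)
L(R(2*0, 9), 126) + k(178, -23) = (4 - 1/3*126 - (-14*0 + 4*9)/3) + 85 = (4 - 42 - (-7*0 + 36)/3) + 85 = (4 - 42 - (0 + 36)/3) + 85 = (4 - 42 - 1/3*36) + 85 = (4 - 42 - 12) + 85 = -50 + 85 = 35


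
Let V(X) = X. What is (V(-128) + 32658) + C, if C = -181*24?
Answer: 28186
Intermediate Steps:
C = -4344
(V(-128) + 32658) + C = (-128 + 32658) - 4344 = 32530 - 4344 = 28186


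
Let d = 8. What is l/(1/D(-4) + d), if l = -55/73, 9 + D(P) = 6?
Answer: -165/1679 ≈ -0.098273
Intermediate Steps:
D(P) = -3 (D(P) = -9 + 6 = -3)
l = -55/73 (l = -55*1/73 = -55/73 ≈ -0.75342)
l/(1/D(-4) + d) = -55/73/(1/(-3) + 8) = -55/73/(-1/3 + 8) = -55/73/(23/3) = (3/23)*(-55/73) = -165/1679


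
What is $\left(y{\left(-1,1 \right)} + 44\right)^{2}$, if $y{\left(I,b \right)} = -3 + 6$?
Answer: $2209$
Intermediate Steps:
$y{\left(I,b \right)} = 3$
$\left(y{\left(-1,1 \right)} + 44\right)^{2} = \left(3 + 44\right)^{2} = 47^{2} = 2209$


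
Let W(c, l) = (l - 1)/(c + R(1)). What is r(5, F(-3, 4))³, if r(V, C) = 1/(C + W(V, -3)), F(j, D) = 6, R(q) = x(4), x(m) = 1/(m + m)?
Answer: 68921/9800344 ≈ 0.0070325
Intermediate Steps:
x(m) = 1/(2*m)
R(q) = ⅛ (R(q) = (½)/4 = (½)*(¼) = ⅛)
W(c, l) = (-1 + l)/(⅛ + c) (W(c, l) = (l - 1)/(c + ⅛) = (-1 + l)/(⅛ + c))
r(V, C) = 1/(C - 32/(1 + 8*V)) (r(V, C) = 1/(C + 8*(-1 - 3)/(1 + 8*V)) = 1/(C + 8*(-4)/(1 + 8*V)) = 1/(C - 32/(1 + 8*V)))
r(5, F(-3, 4))³ = ((1 + 8*5)/(-32 + 6*(1 + 8*5)))³ = ((1 + 40)/(-32 + 6*(1 + 40)))³ = (41/(-32 + 6*41))³ = (41/(-32 + 246))³ = (41/214)³ = 68921/9800344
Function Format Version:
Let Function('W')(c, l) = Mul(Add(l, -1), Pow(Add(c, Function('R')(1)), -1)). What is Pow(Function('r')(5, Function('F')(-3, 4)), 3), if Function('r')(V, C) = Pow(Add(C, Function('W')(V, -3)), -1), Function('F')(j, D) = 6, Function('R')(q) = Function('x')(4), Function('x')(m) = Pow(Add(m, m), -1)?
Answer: Rational(68921, 9800344) ≈ 0.0070325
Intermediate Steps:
Function('x')(m) = Mul(Rational(1, 2), Pow(m, -1)) (Function('x')(m) = Pow(Mul(2, m), -1) = Mul(Rational(1, 2), Pow(m, -1)))
Function('R')(q) = Rational(1, 8) (Function('R')(q) = Mul(Rational(1, 2), Pow(4, -1)) = Mul(Rational(1, 2), Rational(1, 4)) = Rational(1, 8))
Function('W')(c, l) = Mul(Pow(Add(Rational(1, 8), c), -1), Add(-1, l)) (Function('W')(c, l) = Mul(Add(l, -1), Pow(Add(c, Rational(1, 8)), -1)) = Mul(Add(-1, l), Pow(Add(Rational(1, 8), c), -1)) = Mul(Pow(Add(Rational(1, 8), c), -1), Add(-1, l)))
Function('r')(V, C) = Pow(Add(C, Mul(-32, Pow(Add(1, Mul(8, V)), -1))), -1) (Function('r')(V, C) = Pow(Add(C, Mul(8, Pow(Add(1, Mul(8, V)), -1), Add(-1, -3))), -1) = Pow(Add(C, Mul(8, Pow(Add(1, Mul(8, V)), -1), -4)), -1) = Pow(Add(C, Mul(-32, Pow(Add(1, Mul(8, V)), -1))), -1))
Pow(Function('r')(5, Function('F')(-3, 4)), 3) = Pow(Mul(Pow(Add(-32, Mul(6, Add(1, Mul(8, 5)))), -1), Add(1, Mul(8, 5))), 3) = Pow(Mul(Pow(Add(-32, Mul(6, Add(1, 40))), -1), Add(1, 40)), 3) = Pow(Mul(Pow(Add(-32, Mul(6, 41)), -1), 41), 3) = Pow(Mul(Pow(Add(-32, 246), -1), 41), 3) = Pow(Mul(Pow(214, -1), 41), 3) = Pow(Mul(Rational(1, 214), 41), 3) = Pow(Rational(41, 214), 3) = Rational(68921, 9800344)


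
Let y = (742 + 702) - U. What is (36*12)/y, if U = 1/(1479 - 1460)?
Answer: 2736/9145 ≈ 0.29918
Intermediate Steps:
U = 1/19 ≈ 0.052632
y = 27435/19 (y = (742 + 702) - 1*1/19 = 1444 - 1/19 = 27435/19 ≈ 1443.9)
(36*12)/y = (36*12)/(27435/19) = 432*(19/27435) = 2736/9145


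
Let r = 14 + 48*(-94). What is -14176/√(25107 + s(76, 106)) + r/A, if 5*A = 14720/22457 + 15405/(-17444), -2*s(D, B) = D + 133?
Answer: 1762046106184/17834881 - 14176*√100010/50005 ≈ 98708.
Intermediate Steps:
r = -4498 (r = 14 - 4512 = -4498)
s(D, B) = -133/2 - D/2 (s(D, B) = -(D + 133)/2 = -(133 + D)/2 = -133/2 - D/2)
A = -17834881/391739908 (A = (14720/22457 + 15405/(-17444))/5 = (14720*(1/22457) + 15405*(-1/17444))/5 = (14720/22457 - 15405/17444)/5 = (⅕)*(-89174405/391739908) = -17834881/391739908 ≈ -0.045527)
-14176/√(25107 + s(76, 106)) + r/A = -14176/√(25107 + (-133/2 - ½*76)) - 4498/(-17834881/391739908) = -14176/√(25107 + (-133/2 - 38)) - 4498*(-391739908/17834881) = -14176/√(25107 - 209/2) + 1762046106184/17834881 = -14176*√100010/50005 + 1762046106184/17834881 = 1762046106184/17834881 - 14176*√100010/50005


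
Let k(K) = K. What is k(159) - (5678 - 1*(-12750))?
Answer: -18269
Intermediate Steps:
k(159) - (5678 - 1*(-12750)) = 159 - (5678 - 1*(-12750)) = 159 - (5678 + 12750) = 159 - 1*18428 = 159 - 18428 = -18269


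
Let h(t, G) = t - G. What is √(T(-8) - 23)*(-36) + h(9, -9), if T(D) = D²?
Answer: 18 - 36*√41 ≈ -212.51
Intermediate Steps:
√(T(-8) - 23)*(-36) + h(9, -9) = √((-8)² - 23)*(-36) + (9 - 1*(-9)) = √(64 - 23)*(-36) + (9 + 9) = √41*(-36) + 18 = -36*√41 + 18 = 18 - 36*√41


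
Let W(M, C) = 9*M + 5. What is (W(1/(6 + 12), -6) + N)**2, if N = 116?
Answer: 59049/4 ≈ 14762.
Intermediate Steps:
W(M, C) = 5 + 9*M
(W(1/(6 + 12), -6) + N)**2 = ((5 + 9/(6 + 12)) + 116)**2 = ((5 + 9/18) + 116)**2 = ((5 + 9*(1/18)) + 116)**2 = ((5 + 1/2) + 116)**2 = (11/2 + 116)**2 = (243/2)**2 = 59049/4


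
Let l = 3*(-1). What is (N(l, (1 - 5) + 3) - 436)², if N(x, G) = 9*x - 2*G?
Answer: 212521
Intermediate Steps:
l = -3
N(x, G) = -2*G + 9*x
(N(l, (1 - 5) + 3) - 436)² = ((-2*((1 - 5) + 3) + 9*(-3)) - 436)² = ((-2*(-4 + 3) - 27) - 436)² = ((-2*(-1) - 27) - 436)² = ((2 - 27) - 436)² = (-25 - 436)² = (-461)² = 212521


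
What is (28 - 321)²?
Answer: 85849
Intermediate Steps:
(28 - 321)² = (-293)² = 85849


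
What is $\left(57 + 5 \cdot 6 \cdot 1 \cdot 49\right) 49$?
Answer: $74823$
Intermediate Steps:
$\left(57 + 5 \cdot 6 \cdot 1 \cdot 49\right) 49 = \left(57 + 30 \cdot 1 \cdot 49\right) 49 = \left(57 + 30 \cdot 49\right) 49 = \left(57 + 1470\right) 49 = 1527 \cdot 49 = 74823$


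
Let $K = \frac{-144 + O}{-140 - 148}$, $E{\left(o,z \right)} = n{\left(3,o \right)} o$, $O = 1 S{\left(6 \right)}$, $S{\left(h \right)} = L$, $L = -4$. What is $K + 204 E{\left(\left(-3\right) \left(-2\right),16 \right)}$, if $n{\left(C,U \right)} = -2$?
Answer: $- \frac{176219}{72} \approx -2447.5$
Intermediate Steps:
$S{\left(h \right)} = -4$
$O = -4$ ($O = 1 \left(-4\right) = -4$)
$E{\left(o,z \right)} = - 2 o$
$K = \frac{37}{72}$ ($K = \frac{-144 - 4}{-140 - 148} = - \frac{148}{-288} = \left(-148\right) \left(- \frac{1}{288}\right) = \frac{37}{72} \approx 0.51389$)
$K + 204 E{\left(\left(-3\right) \left(-2\right),16 \right)} = \frac{37}{72} + 204 \left(- 2 \left(\left(-3\right) \left(-2\right)\right)\right) = \frac{37}{72} + 204 \left(\left(-2\right) 6\right) = \frac{37}{72} + 204 \left(-12\right) = \frac{37}{72} - 2448 = - \frac{176219}{72}$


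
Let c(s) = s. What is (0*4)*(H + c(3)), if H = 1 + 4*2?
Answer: 0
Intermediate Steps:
H = 9 (H = 1 + 8 = 9)
(0*4)*(H + c(3)) = (0*4)*(9 + 3) = 0*12 = 0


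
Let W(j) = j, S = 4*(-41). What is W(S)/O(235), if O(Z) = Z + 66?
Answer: -164/301 ≈ -0.54485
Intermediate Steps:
O(Z) = 66 + Z
S = -164
W(S)/O(235) = -164/(66 + 235) = -164/301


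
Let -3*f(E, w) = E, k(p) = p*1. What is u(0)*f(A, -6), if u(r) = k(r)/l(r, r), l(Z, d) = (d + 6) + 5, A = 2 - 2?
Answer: 0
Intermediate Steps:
A = 0
l(Z, d) = 11 + d (l(Z, d) = (6 + d) + 5 = 11 + d)
k(p) = p
f(E, w) = -E/3
u(r) = r/(11 + r)
u(0)*f(A, -6) = (0/(11 + 0))*(-⅓*0) = (0/11)*0 = (0*(1/11))*0 = 0*0 = 0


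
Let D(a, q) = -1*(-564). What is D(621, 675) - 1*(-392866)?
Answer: 393430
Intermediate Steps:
D(a, q) = 564
D(621, 675) - 1*(-392866) = 564 - 1*(-392866) = 564 + 392866 = 393430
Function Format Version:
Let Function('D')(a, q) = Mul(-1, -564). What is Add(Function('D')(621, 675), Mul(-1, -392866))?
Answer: 393430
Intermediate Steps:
Function('D')(a, q) = 564
Add(Function('D')(621, 675), Mul(-1, -392866)) = Add(564, Mul(-1, -392866)) = Add(564, 392866) = 393430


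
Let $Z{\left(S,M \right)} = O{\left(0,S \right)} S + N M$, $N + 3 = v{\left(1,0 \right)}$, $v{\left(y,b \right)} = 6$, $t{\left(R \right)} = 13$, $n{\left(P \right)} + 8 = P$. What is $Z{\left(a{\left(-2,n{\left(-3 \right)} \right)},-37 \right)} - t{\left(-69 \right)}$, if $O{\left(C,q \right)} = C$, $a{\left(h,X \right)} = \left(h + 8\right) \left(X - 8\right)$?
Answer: $-124$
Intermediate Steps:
$n{\left(P \right)} = -8 + P$
$a{\left(h,X \right)} = \left(-8 + X\right) \left(8 + h\right)$ ($a{\left(h,X \right)} = \left(8 + h\right) \left(-8 + X\right) = \left(-8 + X\right) \left(8 + h\right)$)
$N = 3$ ($N = -3 + 6 = 3$)
$Z{\left(S,M \right)} = 3 M$ ($Z{\left(S,M \right)} = 0 S + 3 M = 0 + 3 M = 3 M$)
$Z{\left(a{\left(-2,n{\left(-3 \right)} \right)},-37 \right)} - t{\left(-69 \right)} = 3 \left(-37\right) - 13 = -111 - 13 = -124$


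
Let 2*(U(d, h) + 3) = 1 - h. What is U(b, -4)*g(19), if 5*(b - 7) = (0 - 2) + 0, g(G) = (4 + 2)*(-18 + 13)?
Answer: 15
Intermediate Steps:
g(G) = -30 (g(G) = 6*(-5) = -30)
b = 33/5 (b = 7 + ((0 - 2) + 0)/5 = 7 + (-2 + 0)/5 = 7 + (⅕)*(-2) = 7 - ⅖ = 33/5 ≈ 6.6000)
U(d, h) = -5/2 - h/2 (U(d, h) = -3 + (1 - h)/2 = -3 + (½ - h/2) = -5/2 - h/2)
U(b, -4)*g(19) = (-5/2 - ½*(-4))*(-30) = (-5/2 + 2)*(-30) = -½*(-30) = 15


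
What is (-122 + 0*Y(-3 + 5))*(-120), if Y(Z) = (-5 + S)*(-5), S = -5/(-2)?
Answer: 14640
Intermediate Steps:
S = 5/2 (S = -5*(-1/2) = 5/2 ≈ 2.5000)
Y(Z) = 25/2 (Y(Z) = (-5 + 5/2)*(-5) = -5/2*(-5) = 25/2)
(-122 + 0*Y(-3 + 5))*(-120) = (-122 + 0*(25/2))*(-120) = (-122 + 0)*(-120) = -122*(-120) = 14640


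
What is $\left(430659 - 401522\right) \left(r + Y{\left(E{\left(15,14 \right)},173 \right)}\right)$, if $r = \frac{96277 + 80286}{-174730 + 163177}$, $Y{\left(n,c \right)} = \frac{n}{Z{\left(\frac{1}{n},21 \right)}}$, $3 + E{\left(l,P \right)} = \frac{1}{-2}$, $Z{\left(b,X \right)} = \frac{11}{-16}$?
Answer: $- \frac{37738970825}{127083} \approx -2.9696 \cdot 10^{5}$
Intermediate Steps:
$Z{\left(b,X \right)} = - \frac{11}{16}$ ($Z{\left(b,X \right)} = 11 \left(- \frac{1}{16}\right) = - \frac{11}{16}$)
$E{\left(l,P \right)} = - \frac{7}{2}$ ($E{\left(l,P \right)} = -3 + \frac{1}{-2} = -3 - \frac{1}{2} = - \frac{7}{2}$)
$Y{\left(n,c \right)} = - \frac{16 n}{11}$ ($Y{\left(n,c \right)} = \frac{n}{- \frac{11}{16}} = n \left(- \frac{16}{11}\right) = - \frac{16 n}{11}$)
$r = - \frac{176563}{11553}$ ($r = \frac{176563}{-11553} = 176563 \left(- \frac{1}{11553}\right) = - \frac{176563}{11553} \approx -15.283$)
$\left(430659 - 401522\right) \left(r + Y{\left(E{\left(15,14 \right)},173 \right)}\right) = \left(430659 - 401522\right) \left(- \frac{176563}{11553} - - \frac{56}{11}\right) = 29137 \left(- \frac{176563}{11553} + \frac{56}{11}\right) = 29137 \left(- \frac{1295225}{127083}\right) = - \frac{37738970825}{127083}$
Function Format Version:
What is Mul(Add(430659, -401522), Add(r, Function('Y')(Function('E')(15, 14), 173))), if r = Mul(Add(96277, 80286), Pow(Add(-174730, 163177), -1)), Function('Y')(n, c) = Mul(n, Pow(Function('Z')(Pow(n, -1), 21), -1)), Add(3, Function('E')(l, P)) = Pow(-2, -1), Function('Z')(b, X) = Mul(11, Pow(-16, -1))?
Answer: Rational(-37738970825, 127083) ≈ -2.9696e+5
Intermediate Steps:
Function('Z')(b, X) = Rational(-11, 16) (Function('Z')(b, X) = Mul(11, Rational(-1, 16)) = Rational(-11, 16))
Function('E')(l, P) = Rational(-7, 2) (Function('E')(l, P) = Add(-3, Pow(-2, -1)) = Add(-3, Rational(-1, 2)) = Rational(-7, 2))
Function('Y')(n, c) = Mul(Rational(-16, 11), n) (Function('Y')(n, c) = Mul(n, Pow(Rational(-11, 16), -1)) = Mul(n, Rational(-16, 11)) = Mul(Rational(-16, 11), n))
r = Rational(-176563, 11553) (r = Mul(176563, Pow(-11553, -1)) = Mul(176563, Rational(-1, 11553)) = Rational(-176563, 11553) ≈ -15.283)
Mul(Add(430659, -401522), Add(r, Function('Y')(Function('E')(15, 14), 173))) = Mul(Add(430659, -401522), Add(Rational(-176563, 11553), Mul(Rational(-16, 11), Rational(-7, 2)))) = Mul(29137, Add(Rational(-176563, 11553), Rational(56, 11))) = Mul(29137, Rational(-1295225, 127083)) = Rational(-37738970825, 127083)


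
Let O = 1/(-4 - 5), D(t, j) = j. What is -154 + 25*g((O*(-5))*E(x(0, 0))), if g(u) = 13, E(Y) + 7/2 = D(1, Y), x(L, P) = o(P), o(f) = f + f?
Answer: 171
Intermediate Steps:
o(f) = 2*f
x(L, P) = 2*P
O = -⅑ (O = 1/(-9) = -⅑ ≈ -0.11111)
E(Y) = -7/2 + Y
-154 + 25*g((O*(-5))*E(x(0, 0))) = -154 + 25*13 = -154 + 325 = 171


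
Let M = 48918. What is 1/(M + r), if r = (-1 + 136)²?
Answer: 1/67143 ≈ 1.4894e-5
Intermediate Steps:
r = 18225 (r = 135² = 18225)
1/(M + r) = 1/(48918 + 18225) = 1/67143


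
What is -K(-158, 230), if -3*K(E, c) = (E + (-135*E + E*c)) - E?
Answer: -15010/3 ≈ -5003.3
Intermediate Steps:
K(E, c) = 45*E - E*c/3 (K(E, c) = -((E + (-135*E + E*c)) - E)/3 = -((-134*E + E*c) - E)/3 = -(-135*E + E*c)/3 = 45*E - E*c/3)
-K(-158, 230) = -(-158)*(135 - 1*230)/3 = -(-158)*(135 - 230)/3 = -(-158)*(-95)/3 = -1*15010/3 = -15010/3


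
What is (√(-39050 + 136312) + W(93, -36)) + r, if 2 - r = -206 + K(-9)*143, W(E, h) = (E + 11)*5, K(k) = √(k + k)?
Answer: 728 + √97262 - 429*I*√2 ≈ 1039.9 - 606.7*I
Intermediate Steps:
K(k) = √2*√k (K(k) = √(2*k) = √2*√k)
W(E, h) = 55 + 5*E (W(E, h) = (11 + E)*5 = 55 + 5*E)
r = 208 - 429*I*√2 (r = 2 - (-206 + (√2*√(-9))*143) = 2 - (-206 + (√2*(3*I))*143) = 2 - (-206 + (3*I*√2)*143) = 2 - (-206 + 429*I*√2) = 2 + (206 - 429*I*√2) = 208 - 429*I*√2 ≈ 208.0 - 606.7*I)
(√(-39050 + 136312) + W(93, -36)) + r = (√(-39050 + 136312) + (55 + 5*93)) + (208 - 429*I*√2) = (√97262 + (55 + 465)) + (208 - 429*I*√2) = (√97262 + 520) + (208 - 429*I*√2) = (520 + √97262) + (208 - 429*I*√2) = 728 + √97262 - 429*I*√2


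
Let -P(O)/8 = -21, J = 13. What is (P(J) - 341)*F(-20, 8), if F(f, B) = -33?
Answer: 5709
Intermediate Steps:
P(O) = 168 (P(O) = -8*(-21) = 168)
(P(J) - 341)*F(-20, 8) = (168 - 341)*(-33) = -173*(-33) = 5709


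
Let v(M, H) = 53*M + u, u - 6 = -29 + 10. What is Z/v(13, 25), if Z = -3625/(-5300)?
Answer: 145/143312 ≈ 0.0010118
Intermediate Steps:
u = -13 (u = 6 + (-29 + 10) = 6 - 19 = -13)
Z = 145/212 (Z = -3625*(-1/5300) = 145/212 ≈ 0.68396)
v(M, H) = -13 + 53*M (v(M, H) = 53*M - 13 = -13 + 53*M)
Z/v(13, 25) = 145/(212*(-13 + 53*13)) = 145/(212*(-13 + 689)) = (145/212)/676 = (145/212)*(1/676) = 145/143312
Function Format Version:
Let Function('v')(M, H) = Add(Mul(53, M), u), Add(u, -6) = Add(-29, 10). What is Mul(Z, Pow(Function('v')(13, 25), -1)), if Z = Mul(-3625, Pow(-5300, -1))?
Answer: Rational(145, 143312) ≈ 0.0010118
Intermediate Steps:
u = -13 (u = Add(6, Add(-29, 10)) = Add(6, -19) = -13)
Z = Rational(145, 212) (Z = Mul(-3625, Rational(-1, 5300)) = Rational(145, 212) ≈ 0.68396)
Function('v')(M, H) = Add(-13, Mul(53, M)) (Function('v')(M, H) = Add(Mul(53, M), -13) = Add(-13, Mul(53, M)))
Mul(Z, Pow(Function('v')(13, 25), -1)) = Mul(Rational(145, 212), Pow(Add(-13, Mul(53, 13)), -1)) = Mul(Rational(145, 212), Pow(Add(-13, 689), -1)) = Mul(Rational(145, 212), Pow(676, -1)) = Mul(Rational(145, 212), Rational(1, 676)) = Rational(145, 143312)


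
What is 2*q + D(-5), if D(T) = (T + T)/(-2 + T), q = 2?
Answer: 38/7 ≈ 5.4286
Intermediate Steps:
D(T) = 2*T/(-2 + T) (D(T) = (2*T)/(-2 + T) = 2*T/(-2 + T))
2*q + D(-5) = 2*2 + 2*(-5)/(-2 - 5) = 4 + 2*(-5)/(-7) = 4 + 2*(-5)*(-1/7) = 4 + 10/7 = 38/7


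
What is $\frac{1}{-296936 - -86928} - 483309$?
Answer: $- \frac{101498756473}{210008} \approx -4.8331 \cdot 10^{5}$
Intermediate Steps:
$\frac{1}{-296936 - -86928} - 483309 = \frac{1}{-296936 + \left(-282 + 87210\right)} - 483309 = \frac{1}{-296936 + 86928} - 483309 = \frac{1}{-210008} - 483309 = - \frac{1}{210008} - 483309 = - \frac{101498756473}{210008}$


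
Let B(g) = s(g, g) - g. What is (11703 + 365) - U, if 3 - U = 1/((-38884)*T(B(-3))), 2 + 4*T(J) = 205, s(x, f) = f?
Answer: 23808624594/1973363 ≈ 12065.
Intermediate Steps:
B(g) = 0 (B(g) = g - g = 0)
T(J) = 203/4 (T(J) = -½ + (¼)*205 = -½ + 205/4 = 203/4)
U = 5920090/1973363 (U = 3 - 1/((-38884)*203/4) = 3 - (-1)*4/(38884*203) = 3 - 1*(-1/1973363) = 3 + 1/1973363 = 5920090/1973363 ≈ 3.0000)
(11703 + 365) - U = (11703 + 365) - 1*5920090/1973363 = 12068 - 5920090/1973363 = 23808624594/1973363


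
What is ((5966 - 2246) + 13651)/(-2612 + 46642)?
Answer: 17371/44030 ≈ 0.39453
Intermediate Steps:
((5966 - 2246) + 13651)/(-2612 + 46642) = (3720 + 13651)/44030 = 17371*(1/44030) = 17371/44030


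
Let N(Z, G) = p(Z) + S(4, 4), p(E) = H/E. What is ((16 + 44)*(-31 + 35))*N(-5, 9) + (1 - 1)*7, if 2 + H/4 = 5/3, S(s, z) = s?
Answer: 1024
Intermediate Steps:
H = -4/3 (H = -8 + 4*(5/3) = -8 + 20/3 = -4/3 ≈ -1.3333)
p(E) = -4/(3*E)
N(Z, G) = 4 - 4/(3*Z) (N(Z, G) = -4/(3*Z) + 4 = 4 - 4/(3*Z))
((16 + 44)*(-31 + 35))*N(-5, 9) + (1 - 1)*7 = ((16 + 44)*(-31 + 35))*(4 - 4/3/(-5)) + (1 - 1)*7 = (60*4)*(4 - 4/3*(-⅕)) + 0*7 = 240*(4 + 4/15) + 0 = 240*(64/15) + 0 = 1024 + 0 = 1024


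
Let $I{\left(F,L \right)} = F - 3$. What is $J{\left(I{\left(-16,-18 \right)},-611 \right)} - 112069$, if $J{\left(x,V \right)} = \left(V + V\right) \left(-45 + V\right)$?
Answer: $689563$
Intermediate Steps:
$I{\left(F,L \right)} = -3 + F$
$J{\left(x,V \right)} = 2 V \left(-45 + V\right)$
$J{\left(I{\left(-16,-18 \right)},-611 \right)} - 112069 = 2 \left(-611\right) \left(-45 - 611\right) - 112069 = 2 \left(-611\right) \left(-656\right) - 112069 = 801632 - 112069 = 689563$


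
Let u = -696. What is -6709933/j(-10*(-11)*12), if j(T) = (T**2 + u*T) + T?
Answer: -6709933/825000 ≈ -8.1333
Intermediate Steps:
j(T) = T**2 - 695*T (j(T) = (T**2 - 696*T) + T = T**2 - 695*T)
-6709933/j(-10*(-11)*12) = -6709933*1/(1320*(-695 - 10*(-11)*12)) = -6709933*1/(1320*(-695 + 110*12)) = -6709933*1/(1320*(-695 + 1320)) = -6709933/(1320*625) = -6709933/825000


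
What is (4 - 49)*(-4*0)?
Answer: 0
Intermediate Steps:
(4 - 49)*(-4*0) = -45*0 = 0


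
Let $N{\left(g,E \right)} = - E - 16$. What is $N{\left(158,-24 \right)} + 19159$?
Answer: $19167$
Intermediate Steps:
$N{\left(g,E \right)} = -16 - E$ ($N{\left(g,E \right)} = - E - 16 = -16 - E$)
$N{\left(158,-24 \right)} + 19159 = \left(-16 - -24\right) + 19159 = \left(-16 + 24\right) + 19159 = 8 + 19159 = 19167$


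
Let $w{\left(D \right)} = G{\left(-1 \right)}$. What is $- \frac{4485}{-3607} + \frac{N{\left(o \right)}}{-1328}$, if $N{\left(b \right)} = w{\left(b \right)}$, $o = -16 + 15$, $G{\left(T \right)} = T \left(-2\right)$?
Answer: $\frac{2974433}{2395048} \approx 1.2419$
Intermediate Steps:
$G{\left(T \right)} = - 2 T$
$w{\left(D \right)} = 2$ ($w{\left(D \right)} = \left(-2\right) \left(-1\right) = 2$)
$o = -1$
$N{\left(b \right)} = 2$
$- \frac{4485}{-3607} + \frac{N{\left(o \right)}}{-1328} = - \frac{4485}{-3607} + \frac{2}{-1328} = \left(-4485\right) \left(- \frac{1}{3607}\right) + 2 \left(- \frac{1}{1328}\right) = \frac{4485}{3607} - \frac{1}{664} = \frac{2974433}{2395048}$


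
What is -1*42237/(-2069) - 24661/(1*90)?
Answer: -47222279/186210 ≈ -253.60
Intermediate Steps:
-1*42237/(-2069) - 24661/(1*90) = -42237*(-1/2069) - 24661/90 = 42237/2069 - 24661*1/90 = 42237/2069 - 24661/90 = -47222279/186210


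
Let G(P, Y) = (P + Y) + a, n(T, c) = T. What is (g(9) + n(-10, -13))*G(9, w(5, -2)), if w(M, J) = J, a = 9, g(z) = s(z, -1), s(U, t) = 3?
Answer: -112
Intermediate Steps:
g(z) = 3
G(P, Y) = 9 + P + Y (G(P, Y) = (P + Y) + 9 = 9 + P + Y)
(g(9) + n(-10, -13))*G(9, w(5, -2)) = (3 - 10)*(9 + 9 - 2) = -7*16 = -112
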